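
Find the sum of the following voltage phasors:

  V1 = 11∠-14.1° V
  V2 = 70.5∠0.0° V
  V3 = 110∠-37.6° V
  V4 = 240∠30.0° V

Step 1 — Convert each phasor to rectangular form:
  V1 = 11·(cos(-14.1°) + j·sin(-14.1°)) = 10.67 - j2.68 V
  V2 = 70.5·(cos(0.0°) + j·sin(0.0°)) = 70.5 V
  V3 = 110·(cos(-37.6°) + j·sin(-37.6°)) = 87.15 - j67.12 V
  V4 = 240·(cos(30.0°) + j·sin(30.0°)) = 207.8 + j120 V
Step 2 — Sum components: V_total = 376.2 + j50.2 V.
Step 3 — Convert to polar: |V_total| = 379.5 V, ∠V_total = 7.6°.

V_total = 379.5∠7.6° V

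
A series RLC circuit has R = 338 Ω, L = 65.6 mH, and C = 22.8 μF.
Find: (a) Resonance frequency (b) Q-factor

Step 1 — Resonance condition Im(Z)=0 gives ω₀ = 1/√(LC).
Step 2 — ω₀ = 1/√(0.0656·2.28e-05) = 817.7 rad/s.
Step 3 — f₀ = ω₀/(2π) = 130.1 Hz.
Step 4 — Series Q: Q = ω₀L/R = 817.7·0.0656/338 = 0.1587.

(a) f₀ = 130.1 Hz  (b) Q = 0.1587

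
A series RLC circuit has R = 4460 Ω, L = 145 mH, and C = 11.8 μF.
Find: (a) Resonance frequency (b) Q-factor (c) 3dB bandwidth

Step 1 — Resonance: ω₀ = 1/√(LC) = 1/√(0.145·1.18e-05) = 764.5 rad/s.
Step 2 — f₀ = ω₀/(2π) = 121.7 Hz.
Step 3 — Series Q: Q = ω₀L/R = 764.5·0.145/4460 = 0.02485.
Step 4 — Bandwidth: Δω = ω₀/Q = 3.076e+04 rad/s; BW = Δω/(2π) = 4895 Hz.

(a) f₀ = 121.7 Hz  (b) Q = 0.02485  (c) BW = 4895 Hz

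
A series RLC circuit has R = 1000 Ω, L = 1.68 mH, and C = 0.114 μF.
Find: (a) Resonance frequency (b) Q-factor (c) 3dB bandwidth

Step 1 — Resonance: ω₀ = 1/√(LC) = 1/√(0.00168·1.14e-07) = 7.226e+04 rad/s.
Step 2 — f₀ = ω₀/(2π) = 1.15e+04 Hz.
Step 3 — Series Q: Q = ω₀L/R = 7.226e+04·0.00168/1000 = 0.1214.
Step 4 — Bandwidth: Δω = ω₀/Q = 5.952e+05 rad/s; BW = Δω/(2π) = 9.474e+04 Hz.

(a) f₀ = 1.15e+04 Hz  (b) Q = 0.1214  (c) BW = 9.474e+04 Hz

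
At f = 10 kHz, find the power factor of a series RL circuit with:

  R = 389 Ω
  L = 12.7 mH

Step 1 — Angular frequency: ω = 2π·f = 2π·1e+04 = 6.283e+04 rad/s.
Step 2 — Component impedances:
  R: Z = R = 389 Ω
  L: Z = jωL = j·6.283e+04·0.0127 = 0 + j798 Ω
Step 3 — Series combination: Z_total = R + L = 389 + j798 Ω = 887.7∠64.0° Ω.
Step 4 — Power factor: PF = cos(φ) = Re(Z)/|Z| = 389/887.7 = 0.4382.
Step 5 — Type: Im(Z) = 798 ⇒ lagging (phase φ = 64.0°).

PF = 0.4382 (lagging, φ = 64.0°)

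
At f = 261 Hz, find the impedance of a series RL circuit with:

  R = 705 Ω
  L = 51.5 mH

Step 1 — Angular frequency: ω = 2π·f = 2π·261 = 1640 rad/s.
Step 2 — Component impedances:
  R: Z = R = 705 Ω
  L: Z = jωL = j·1640·0.0515 = 0 + j84.46 Ω
Step 3 — Series combination: Z_total = R + L = 705 + j84.46 Ω = 710∠6.8° Ω.

Z = 705 + j84.46 Ω = 710∠6.8° Ω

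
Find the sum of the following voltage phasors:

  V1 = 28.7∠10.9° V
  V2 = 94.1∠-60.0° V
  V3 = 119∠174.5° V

Step 1 — Convert each phasor to rectangular form:
  V1 = 28.7·(cos(10.9°) + j·sin(10.9°)) = 28.18 + j5.427 V
  V2 = 94.1·(cos(-60.0°) + j·sin(-60.0°)) = 47.05 - j81.49 V
  V3 = 119·(cos(174.5°) + j·sin(174.5°)) = -118.5 + j11.41 V
Step 2 — Sum components: V_total = -43.22 - j64.66 V.
Step 3 — Convert to polar: |V_total| = 77.77 V, ∠V_total = -123.8°.

V_total = 77.77∠-123.8° V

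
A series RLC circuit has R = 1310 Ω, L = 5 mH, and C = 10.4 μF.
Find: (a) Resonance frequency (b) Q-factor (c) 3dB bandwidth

Step 1 — Resonance: ω₀ = 1/√(LC) = 1/√(0.005·1.04e-05) = 4385 rad/s.
Step 2 — f₀ = ω₀/(2π) = 697.9 Hz.
Step 3 — Series Q: Q = ω₀L/R = 4385·0.005/1310 = 0.01674.
Step 4 — Bandwidth: Δω = ω₀/Q = 2.62e+05 rad/s; BW = Δω/(2π) = 4.17e+04 Hz.

(a) f₀ = 697.9 Hz  (b) Q = 0.01674  (c) BW = 4.17e+04 Hz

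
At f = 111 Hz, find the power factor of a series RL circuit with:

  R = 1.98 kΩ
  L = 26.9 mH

Step 1 — Angular frequency: ω = 2π·f = 2π·111 = 697.4 rad/s.
Step 2 — Component impedances:
  R: Z = R = 1980 Ω
  L: Z = jωL = j·697.4·0.0269 = 0 + j18.76 Ω
Step 3 — Series combination: Z_total = R + L = 1980 + j18.76 Ω = 1980∠0.5° Ω.
Step 4 — Power factor: PF = cos(φ) = Re(Z)/|Z| = 1980/1980 = 1.
Step 5 — Type: Im(Z) = 18.76 ⇒ lagging (phase φ = 0.5°).

PF = 1 (lagging, φ = 0.5°)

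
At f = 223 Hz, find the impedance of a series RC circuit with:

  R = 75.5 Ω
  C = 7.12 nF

Step 1 — Angular frequency: ω = 2π·f = 2π·223 = 1401 rad/s.
Step 2 — Component impedances:
  R: Z = R = 75.5 Ω
  C: Z = 1/(jωC) = -j/(ω·C) = 0 - j1.002e+05 Ω
Step 3 — Series combination: Z_total = R + C = 75.5 - j1.002e+05 Ω = 1.002e+05∠-90.0° Ω.

Z = 75.5 - j1.002e+05 Ω = 1.002e+05∠-90.0° Ω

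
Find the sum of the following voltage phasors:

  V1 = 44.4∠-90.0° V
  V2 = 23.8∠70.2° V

Step 1 — Convert each phasor to rectangular form:
  V1 = 44.4·(cos(-90.0°) + j·sin(-90.0°)) = 0 - j44.4 V
  V2 = 23.8·(cos(70.2°) + j·sin(70.2°)) = 8.062 + j22.39 V
Step 2 — Sum components: V_total = 8.062 - j22.01 V.
Step 3 — Convert to polar: |V_total| = 23.44 V, ∠V_total = -69.9°.

V_total = 23.44∠-69.9° V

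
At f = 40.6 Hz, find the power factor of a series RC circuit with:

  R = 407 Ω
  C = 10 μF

Step 1 — Angular frequency: ω = 2π·f = 2π·40.6 = 255.1 rad/s.
Step 2 — Component impedances:
  R: Z = R = 407 Ω
  C: Z = 1/(jωC) = -j/(ω·C) = 0 - j392 Ω
Step 3 — Series combination: Z_total = R + C = 407 - j392 Ω = 565.1∠-43.9° Ω.
Step 4 — Power factor: PF = cos(φ) = Re(Z)/|Z| = 407/565.1 = 0.7202.
Step 5 — Type: Im(Z) = -392 ⇒ leading (phase φ = -43.9°).

PF = 0.7202 (leading, φ = -43.9°)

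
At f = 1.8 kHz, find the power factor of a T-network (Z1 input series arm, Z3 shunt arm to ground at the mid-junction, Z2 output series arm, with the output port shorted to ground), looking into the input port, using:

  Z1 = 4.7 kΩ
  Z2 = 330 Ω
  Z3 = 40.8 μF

Step 1 — Angular frequency: ω = 2π·f = 2π·1800 = 1.131e+04 rad/s.
Step 2 — Component impedances:
  Z1: Z = R = 4700 Ω
  Z2: Z = R = 330 Ω
  Z3: Z = 1/(jωC) = -j/(ω·C) = 0 - j2.167 Ω
Step 3 — With the output port shorted to ground, the output series arm Z2 runs from the junction to ground; the shunt arm Z3 also runs from the junction to ground. They appear in parallel: Z3 || Z2 = 0.01423 - j2.167 Ω.
Step 4 — Series with input arm Z1: Z_in = Z1 + (Z3 || Z2) = 4700 - j2.167 Ω = 4700∠-0.0° Ω.
Step 5 — Power factor: PF = cos(φ) = Re(Z)/|Z| = 4700/4700 = 1.
Step 6 — Type: Im(Z) = -2.167 ⇒ leading (phase φ = -0.0°).

PF = 1 (leading, φ = -0.0°)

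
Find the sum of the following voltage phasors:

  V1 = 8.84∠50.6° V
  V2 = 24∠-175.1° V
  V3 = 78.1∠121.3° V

Step 1 — Convert each phasor to rectangular form:
  V1 = 8.84·(cos(50.6°) + j·sin(50.6°)) = 5.611 + j6.831 V
  V2 = 24·(cos(-175.1°) + j·sin(-175.1°)) = -23.91 - j2.05 V
  V3 = 78.1·(cos(121.3°) + j·sin(121.3°)) = -40.57 + j66.73 V
Step 2 — Sum components: V_total = -58.88 + j71.51 V.
Step 3 — Convert to polar: |V_total| = 92.63 V, ∠V_total = 129.5°.

V_total = 92.63∠129.5° V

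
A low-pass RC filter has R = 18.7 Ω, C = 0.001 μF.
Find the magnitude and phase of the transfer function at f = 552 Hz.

Step 1 — Angular frequency: ω = 2π·552 = 3468 rad/s.
Step 2 — Transfer function: H(jω) = 1/(1 + jωRC).
Step 3 — Denominator: 1 + jωRC = 1 + j·3468·18.7·1e-09 = 1 + j6.486e-05.
Step 4 — H = 1 - j6.486e-05.
Step 5 — Magnitude: |H| = 1 (-0.0 dB); phase: φ = -0.0°.

|H| = 1 (-0.0 dB), φ = -0.0°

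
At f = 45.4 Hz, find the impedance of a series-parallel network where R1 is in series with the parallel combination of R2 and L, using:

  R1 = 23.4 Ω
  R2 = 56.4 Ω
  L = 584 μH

Step 1 — Angular frequency: ω = 2π·f = 2π·45.4 = 285.3 rad/s.
Step 2 — Component impedances:
  R1: Z = R = 23.4 Ω
  R2: Z = R = 56.4 Ω
  L: Z = jωL = j·285.3·0.000584 = 0 + j0.1666 Ω
Step 3 — Parallel branch: R2 || L = 1/(1/R2 + 1/L) = 0.0004921 + j0.1666 Ω.
Step 4 — Series with R1: Z_total = R1 + (R2 || L) = 23.4 + j0.1666 Ω = 23.4∠0.4° Ω.

Z = 23.4 + j0.1666 Ω = 23.4∠0.4° Ω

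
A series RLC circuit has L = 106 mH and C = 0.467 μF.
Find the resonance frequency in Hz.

Step 1 — Resonance condition Im(Z)=0 gives ω₀ = 1/√(LC).
Step 2 — ω₀ = 1/√(0.106·4.67e-07) = 4495 rad/s.
Step 3 — f₀ = ω₀/(2π) = 715.3 Hz.

f₀ = 715.3 Hz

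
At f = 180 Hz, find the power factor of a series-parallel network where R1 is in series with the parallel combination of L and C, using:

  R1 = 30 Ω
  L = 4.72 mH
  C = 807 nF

Step 1 — Angular frequency: ω = 2π·f = 2π·180 = 1131 rad/s.
Step 2 — Component impedances:
  R1: Z = R = 30 Ω
  L: Z = jωL = j·1131·0.00472 = 0 + j5.338 Ω
  C: Z = 1/(jωC) = -j/(ω·C) = 0 - j1096 Ω
Step 3 — Parallel branch: L || C = 1/(1/L + 1/C) = 0 + j5.364 Ω.
Step 4 — Series with R1: Z_total = R1 + (L || C) = 30 + j5.364 Ω = 30.48∠10.1° Ω.
Step 5 — Power factor: PF = cos(φ) = Re(Z)/|Z| = 30/30.476 = 0.9844.
Step 6 — Type: Im(Z) = 5.364 ⇒ lagging (phase φ = 10.1°).

PF = 0.9844 (lagging, φ = 10.1°)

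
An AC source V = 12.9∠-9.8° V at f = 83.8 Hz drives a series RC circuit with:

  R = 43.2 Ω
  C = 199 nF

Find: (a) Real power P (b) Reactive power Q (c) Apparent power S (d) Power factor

Step 1 — Angular frequency: ω = 2π·f = 2π·83.8 = 526.5 rad/s.
Step 2 — Component impedances:
  R: Z = R = 43.2 Ω
  C: Z = 1/(jωC) = -j/(ω·C) = 0 - j9544 Ω
Step 3 — Series combination: Z_total = R + C = 43.2 - j9544 Ω = 9544∠-89.7° Ω.
Step 4 — Source phasor: V = 12.9∠-9.8° V = 12.71 - j2.196 V.
Step 5 — Current: I = V / Z = 0.0002361 + j0.001331 A = 0.001352∠79.9° A.
Step 6 — Complex power: S = V·I* = 7.892e-05 - j0.01744 VA.
Step 7 — Real power: P = Re(S) = 7.892e-05 W.
Step 8 — Reactive power: Q = Im(S) = -0.01744 VAR.
Step 9 — Apparent power: |S| = 0.01744 VA.
Step 10 — Power factor: PF = P/|S| = 0.004526 (leading).

(a) P = 7.892e-05 W  (b) Q = -0.01744 VAR  (c) S = 0.01744 VA  (d) PF = 0.004526 (leading)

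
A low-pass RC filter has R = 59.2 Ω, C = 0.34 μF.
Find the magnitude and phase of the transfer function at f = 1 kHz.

Step 1 — Angular frequency: ω = 2π·1000 = 6283 rad/s.
Step 2 — Transfer function: H(jω) = 1/(1 + jωRC).
Step 3 — Denominator: 1 + jωRC = 1 + j·6283·59.2·3.4e-07 = 1 + j0.1265.
Step 4 — H = 0.9843 - j0.1245.
Step 5 — Magnitude: |H| = 0.9921 (-0.1 dB); phase: φ = -7.2°.

|H| = 0.9921 (-0.1 dB), φ = -7.2°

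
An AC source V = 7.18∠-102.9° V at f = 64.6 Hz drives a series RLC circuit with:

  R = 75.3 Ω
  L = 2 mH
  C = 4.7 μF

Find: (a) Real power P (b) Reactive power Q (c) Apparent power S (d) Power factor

Step 1 — Angular frequency: ω = 2π·f = 2π·64.6 = 405.9 rad/s.
Step 2 — Component impedances:
  R: Z = R = 75.3 Ω
  L: Z = jωL = j·405.9·0.002 = 0 + j0.8118 Ω
  C: Z = 1/(jωC) = -j/(ω·C) = 0 - j524.2 Ω
Step 3 — Series combination: Z_total = R + L + C = 75.3 - j523.4 Ω = 528.8∠-81.8° Ω.
Step 4 — Source phasor: V = 7.18∠-102.9° V = -1.603 - j6.999 V.
Step 5 — Current: I = V / Z = 0.01267 - j0.004885 A = 0.01358∠-21.1° A.
Step 6 — Complex power: S = V·I* = 0.01388 - j0.0965 VA.
Step 7 — Real power: P = Re(S) = 0.01388 W.
Step 8 — Reactive power: Q = Im(S) = -0.0965 VAR.
Step 9 — Apparent power: |S| = 0.0975 VA.
Step 10 — Power factor: PF = P/|S| = 0.1424 (leading).

(a) P = 0.01388 W  (b) Q = -0.0965 VAR  (c) S = 0.0975 VA  (d) PF = 0.1424 (leading)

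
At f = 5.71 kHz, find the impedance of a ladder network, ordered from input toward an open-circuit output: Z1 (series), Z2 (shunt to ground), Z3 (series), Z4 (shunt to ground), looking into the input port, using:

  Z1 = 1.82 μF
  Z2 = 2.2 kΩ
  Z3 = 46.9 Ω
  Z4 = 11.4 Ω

Step 1 — Angular frequency: ω = 2π·f = 2π·5710 = 3.588e+04 rad/s.
Step 2 — Component impedances:
  Z1: Z = 1/(jωC) = -j/(ω·C) = 0 - j15.31 Ω
  Z2: Z = R = 2200 Ω
  Z3: Z = R = 46.9 Ω
  Z4: Z = R = 11.4 Ω
Step 3 — Ladder network (open output): work backward from the far end, alternating series and parallel combinations. Z_in = 56.79 - j15.31 Ω = 58.82∠-15.1° Ω.

Z = 56.79 - j15.31 Ω = 58.82∠-15.1° Ω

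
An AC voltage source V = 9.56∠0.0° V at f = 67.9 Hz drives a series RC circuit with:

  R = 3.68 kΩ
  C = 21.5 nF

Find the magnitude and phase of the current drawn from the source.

Step 1 — Angular frequency: ω = 2π·f = 2π·67.9 = 426.6 rad/s.
Step 2 — Component impedances:
  R: Z = R = 3680 Ω
  C: Z = 1/(jωC) = -j/(ω·C) = 0 - j1.09e+05 Ω
Step 3 — Series combination: Z_total = R + C = 3680 - j1.09e+05 Ω = 1.091e+05∠-88.1° Ω.
Step 4 — Source phasor: V = 9.56∠0.0° V = 9.56 V.
Step 5 — Ohm's law: I = V / Z_total = (9.56) / (3680 - j1.09e+05) = 2.957e-06 + j8.759e-05 A.
Step 6 — Convert to polar: |I| = 8.764e-05 A, ∠I = 88.1°.

I = 8.764e-05∠88.1° A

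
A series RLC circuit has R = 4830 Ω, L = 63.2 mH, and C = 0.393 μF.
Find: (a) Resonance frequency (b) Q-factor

Step 1 — Resonance condition Im(Z)=0 gives ω₀ = 1/√(LC).
Step 2 — ω₀ = 1/√(0.0632·3.93e-07) = 6345 rad/s.
Step 3 — f₀ = ω₀/(2π) = 1010 Hz.
Step 4 — Series Q: Q = ω₀L/R = 6345·0.0632/4830 = 0.08303.

(a) f₀ = 1010 Hz  (b) Q = 0.08303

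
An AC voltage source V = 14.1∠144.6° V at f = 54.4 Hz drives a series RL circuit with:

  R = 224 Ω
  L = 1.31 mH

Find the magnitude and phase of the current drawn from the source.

Step 1 — Angular frequency: ω = 2π·f = 2π·54.4 = 341.8 rad/s.
Step 2 — Component impedances:
  R: Z = R = 224 Ω
  L: Z = jωL = j·341.8·0.00131 = 0 + j0.4478 Ω
Step 3 — Series combination: Z_total = R + L = 224 + j0.4478 Ω = 224∠0.1° Ω.
Step 4 — Source phasor: V = 14.1∠144.6° V = -11.49 + j8.168 V.
Step 5 — Ohm's law: I = V / Z_total = (-11.49 + j8.168) / (224 + j0.4478) = -0.05124 + j0.03657 A.
Step 6 — Convert to polar: |I| = 0.06295 A, ∠I = 144.5°.

I = 0.06295∠144.5° A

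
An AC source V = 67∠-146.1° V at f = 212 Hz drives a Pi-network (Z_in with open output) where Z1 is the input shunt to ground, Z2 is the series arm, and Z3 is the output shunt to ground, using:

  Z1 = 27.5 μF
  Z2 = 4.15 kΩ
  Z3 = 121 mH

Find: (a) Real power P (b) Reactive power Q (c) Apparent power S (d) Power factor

Step 1 — Angular frequency: ω = 2π·f = 2π·212 = 1332 rad/s.
Step 2 — Component impedances:
  Z1: Z = 1/(jωC) = -j/(ω·C) = 0 - j27.3 Ω
  Z2: Z = R = 4150 Ω
  Z3: Z = jωL = j·1332·0.121 = 0 + j161.2 Ω
Step 3 — With open output, the series arm Z2 and the output shunt Z3 appear in series to ground: Z2 + Z3 = 4150 + j161.2 Ω.
Step 4 — Parallel with input shunt Z1: Z_in = Z1 || (Z2 + Z3) = 0.1794 - j27.31 Ω = 27.31∠-89.6° Ω.
Step 5 — Source phasor: V = 67∠-146.1° V = -55.61 - j37.37 V.
Step 6 — Current: I = V / Z = 1.355 - j2.046 A = 2.454∠-56.5° A.
Step 7 — Complex power: S = V·I* = 1.08 - j164.4 VA.
Step 8 — Real power: P = Re(S) = 1.08 W.
Step 9 — Reactive power: Q = Im(S) = -164.4 VAR.
Step 10 — Apparent power: |S| = 164.4 VA.
Step 11 — Power factor: PF = P/|S| = 0.00657 (leading).

(a) P = 1.08 W  (b) Q = -164.4 VAR  (c) S = 164.4 VA  (d) PF = 0.00657 (leading)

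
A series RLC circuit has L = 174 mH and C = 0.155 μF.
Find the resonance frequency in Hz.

Step 1 — Resonance condition Im(Z)=0 gives ω₀ = 1/√(LC).
Step 2 — ω₀ = 1/√(0.174·1.55e-07) = 6089 rad/s.
Step 3 — f₀ = ω₀/(2π) = 969.1 Hz.

f₀ = 969.1 Hz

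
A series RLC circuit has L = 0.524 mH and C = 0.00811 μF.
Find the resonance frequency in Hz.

Step 1 — Resonance condition Im(Z)=0 gives ω₀ = 1/√(LC).
Step 2 — ω₀ = 1/√(0.000524·8.11e-09) = 4.851e+05 rad/s.
Step 3 — f₀ = ω₀/(2π) = 7.72e+04 Hz.

f₀ = 7.72e+04 Hz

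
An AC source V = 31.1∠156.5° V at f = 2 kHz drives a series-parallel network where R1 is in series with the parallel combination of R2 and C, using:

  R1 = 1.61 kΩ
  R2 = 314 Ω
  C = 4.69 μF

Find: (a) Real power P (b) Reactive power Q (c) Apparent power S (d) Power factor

Step 1 — Angular frequency: ω = 2π·f = 2π·2000 = 1.257e+04 rad/s.
Step 2 — Component impedances:
  R1: Z = R = 1610 Ω
  R2: Z = R = 314 Ω
  C: Z = 1/(jωC) = -j/(ω·C) = 0 - j16.97 Ω
Step 3 — Parallel branch: R2 || C = 1/(1/R2 + 1/C) = 0.9142 - j16.92 Ω.
Step 4 — Series with R1: Z_total = R1 + (R2 || C) = 1611 - j16.92 Ω = 1611∠-0.6° Ω.
Step 5 — Source phasor: V = 31.1∠156.5° V = -28.52 + j12.4 V.
Step 6 — Current: I = V / Z = -0.01778 + j0.007511 A = 0.0193∠157.1° A.
Step 7 — Complex power: S = V·I* = 0.6003 - j0.006305 VA.
Step 8 — Real power: P = Re(S) = 0.6003 W.
Step 9 — Reactive power: Q = Im(S) = -0.006305 VAR.
Step 10 — Apparent power: |S| = 0.6004 VA.
Step 11 — Power factor: PF = P/|S| = 0.9999 (leading).

(a) P = 0.6003 W  (b) Q = -0.006305 VAR  (c) S = 0.6004 VA  (d) PF = 0.9999 (leading)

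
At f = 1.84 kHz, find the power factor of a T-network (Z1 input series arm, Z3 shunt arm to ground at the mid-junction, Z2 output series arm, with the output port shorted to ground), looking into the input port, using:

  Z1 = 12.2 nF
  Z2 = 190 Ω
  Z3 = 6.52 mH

Step 1 — Angular frequency: ω = 2π·f = 2π·1840 = 1.156e+04 rad/s.
Step 2 — Component impedances:
  Z1: Z = 1/(jωC) = -j/(ω·C) = 0 - j7090 Ω
  Z2: Z = R = 190 Ω
  Z3: Z = jωL = j·1.156e+04·0.00652 = 0 + j75.38 Ω
Step 3 — With the output port shorted to ground, the output series arm Z2 runs from the junction to ground; the shunt arm Z3 also runs from the junction to ground. They appear in parallel: Z3 || Z2 = 25.84 + j65.13 Ω.
Step 4 — Series with input arm Z1: Z_in = Z1 + (Z3 || Z2) = 25.84 - j7025 Ω = 7025∠-89.8° Ω.
Step 5 — Power factor: PF = cos(φ) = Re(Z)/|Z| = 25.84/7025 = 0.003678.
Step 6 — Type: Im(Z) = -7025 ⇒ leading (phase φ = -89.8°).

PF = 0.003678 (leading, φ = -89.8°)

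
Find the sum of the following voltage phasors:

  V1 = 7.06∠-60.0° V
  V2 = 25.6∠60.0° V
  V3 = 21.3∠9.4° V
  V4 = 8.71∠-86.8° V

Step 1 — Convert each phasor to rectangular form:
  V1 = 7.06·(cos(-60.0°) + j·sin(-60.0°)) = 3.53 - j6.114 V
  V2 = 25.6·(cos(60.0°) + j·sin(60.0°)) = 12.8 + j22.17 V
  V3 = 21.3·(cos(9.4°) + j·sin(9.4°)) = 21.01 + j3.479 V
  V4 = 8.71·(cos(-86.8°) + j·sin(-86.8°)) = 0.4862 - j8.696 V
Step 2 — Sum components: V_total = 37.83 + j10.84 V.
Step 3 — Convert to polar: |V_total| = 39.35 V, ∠V_total = 16.0°.

V_total = 39.35∠16.0° V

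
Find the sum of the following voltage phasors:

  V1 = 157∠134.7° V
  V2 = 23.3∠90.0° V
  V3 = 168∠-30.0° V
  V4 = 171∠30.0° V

Step 1 — Convert each phasor to rectangular form:
  V1 = 157·(cos(134.7°) + j·sin(134.7°)) = -110.4 + j111.6 V
  V2 = 23.3·(cos(90.0°) + j·sin(90.0°)) = 0 + j23.3 V
  V3 = 168·(cos(-30.0°) + j·sin(-30.0°)) = 145.5 - j84 V
  V4 = 171·(cos(30.0°) + j·sin(30.0°)) = 148.1 + j85.5 V
Step 2 — Sum components: V_total = 183.1 + j136.4 V.
Step 3 — Convert to polar: |V_total| = 228.4 V, ∠V_total = 36.7°.

V_total = 228.4∠36.7° V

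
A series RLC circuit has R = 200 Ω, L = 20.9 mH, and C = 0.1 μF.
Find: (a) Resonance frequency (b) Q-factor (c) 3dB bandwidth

Step 1 — Resonance: ω₀ = 1/√(LC) = 1/√(0.0209·1e-07) = 2.187e+04 rad/s.
Step 2 — f₀ = ω₀/(2π) = 3481 Hz.
Step 3 — Series Q: Q = ω₀L/R = 2.187e+04·0.0209/200 = 2.286.
Step 4 — Bandwidth: Δω = ω₀/Q = 9569 rad/s; BW = Δω/(2π) = 1523 Hz.

(a) f₀ = 3481 Hz  (b) Q = 2.286  (c) BW = 1523 Hz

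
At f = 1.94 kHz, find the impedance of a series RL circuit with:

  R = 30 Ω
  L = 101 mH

Step 1 — Angular frequency: ω = 2π·f = 2π·1940 = 1.219e+04 rad/s.
Step 2 — Component impedances:
  R: Z = R = 30 Ω
  L: Z = jωL = j·1.219e+04·0.101 = 0 + j1231 Ω
Step 3 — Series combination: Z_total = R + L = 30 + j1231 Ω = 1231∠88.6° Ω.

Z = 30 + j1231 Ω = 1231∠88.6° Ω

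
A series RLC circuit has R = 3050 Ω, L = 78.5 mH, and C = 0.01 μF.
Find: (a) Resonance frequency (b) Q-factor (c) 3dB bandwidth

Step 1 — Resonance condition Im(Z)=0 gives ω₀ = 1/√(LC).
Step 2 — ω₀ = 1/√(0.0785·1e-08) = 3.569e+04 rad/s.
Step 3 — f₀ = ω₀/(2π) = 5680 Hz.
Step 4 — Series Q: Q = ω₀L/R = 3.569e+04·0.0785/3050 = 0.9186.
Step 5 — 3dB bandwidth: Δω = ω₀/Q = 3.885e+04 rad/s; BW = Δω/(2π) = 6184 Hz.

(a) f₀ = 5680 Hz  (b) Q = 0.9186  (c) BW = 6184 Hz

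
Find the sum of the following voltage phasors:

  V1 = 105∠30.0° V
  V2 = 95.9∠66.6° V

Step 1 — Convert each phasor to rectangular form:
  V1 = 105·(cos(30.0°) + j·sin(30.0°)) = 90.93 + j52.5 V
  V2 = 95.9·(cos(66.6°) + j·sin(66.6°)) = 38.09 + j88.01 V
Step 2 — Sum components: V_total = 129 + j140.5 V.
Step 3 — Convert to polar: |V_total| = 190.8 V, ∠V_total = 47.4°.

V_total = 190.8∠47.4° V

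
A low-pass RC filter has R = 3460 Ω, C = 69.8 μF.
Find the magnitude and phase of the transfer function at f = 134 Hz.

Step 1 — Angular frequency: ω = 2π·134 = 841.9 rad/s.
Step 2 — Transfer function: H(jω) = 1/(1 + jωRC).
Step 3 — Denominator: 1 + jωRC = 1 + j·841.9·3460·6.98e-05 = 1 + j203.3.
Step 4 — H = 2.419e-05 - j0.004918.
Step 5 — Magnitude: |H| = 0.004918 (-46.2 dB); phase: φ = -89.7°.

|H| = 0.004918 (-46.2 dB), φ = -89.7°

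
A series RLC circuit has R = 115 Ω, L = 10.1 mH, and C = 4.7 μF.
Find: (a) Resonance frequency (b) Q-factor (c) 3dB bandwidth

Step 1 — Resonance condition Im(Z)=0 gives ω₀ = 1/√(LC).
Step 2 — ω₀ = 1/√(0.0101·4.7e-06) = 4590 rad/s.
Step 3 — f₀ = ω₀/(2π) = 730.5 Hz.
Step 4 — Series Q: Q = ω₀L/R = 4590·0.0101/115 = 0.4031.
Step 5 — 3dB bandwidth: Δω = ω₀/Q = 1.139e+04 rad/s; BW = Δω/(2π) = 1812 Hz.

(a) f₀ = 730.5 Hz  (b) Q = 0.4031  (c) BW = 1812 Hz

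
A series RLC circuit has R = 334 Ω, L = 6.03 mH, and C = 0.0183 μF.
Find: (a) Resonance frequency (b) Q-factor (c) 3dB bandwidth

Step 1 — Resonance: ω₀ = 1/√(LC) = 1/√(0.00603·1.83e-08) = 9.52e+04 rad/s.
Step 2 — f₀ = ω₀/(2π) = 1.515e+04 Hz.
Step 3 — Series Q: Q = ω₀L/R = 9.52e+04·0.00603/334 = 1.719.
Step 4 — Bandwidth: Δω = ω₀/Q = 5.539e+04 rad/s; BW = Δω/(2π) = 8816 Hz.

(a) f₀ = 1.515e+04 Hz  (b) Q = 1.719  (c) BW = 8816 Hz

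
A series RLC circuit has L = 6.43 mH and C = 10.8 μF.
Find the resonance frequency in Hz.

Step 1 — Resonance condition Im(Z)=0 gives ω₀ = 1/√(LC).
Step 2 — ω₀ = 1/√(0.00643·1.08e-05) = 3795 rad/s.
Step 3 — f₀ = ω₀/(2π) = 604 Hz.

f₀ = 604 Hz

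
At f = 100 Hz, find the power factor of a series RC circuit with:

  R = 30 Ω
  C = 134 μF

Step 1 — Angular frequency: ω = 2π·f = 2π·100 = 628.3 rad/s.
Step 2 — Component impedances:
  R: Z = R = 30 Ω
  C: Z = 1/(jωC) = -j/(ω·C) = 0 - j11.88 Ω
Step 3 — Series combination: Z_total = R + C = 30 - j11.88 Ω = 32.27∠-21.6° Ω.
Step 4 — Power factor: PF = cos(φ) = Re(Z)/|Z| = 30/32.266 = 0.9298.
Step 5 — Type: Im(Z) = -11.88 ⇒ leading (phase φ = -21.6°).

PF = 0.9298 (leading, φ = -21.6°)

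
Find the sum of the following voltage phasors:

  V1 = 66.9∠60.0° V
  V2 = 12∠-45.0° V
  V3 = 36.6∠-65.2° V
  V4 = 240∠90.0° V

Step 1 — Convert each phasor to rectangular form:
  V1 = 66.9·(cos(60.0°) + j·sin(60.0°)) = 33.45 + j57.94 V
  V2 = 12·(cos(-45.0°) + j·sin(-45.0°)) = 8.485 - j8.485 V
  V3 = 36.6·(cos(-65.2°) + j·sin(-65.2°)) = 15.35 - j33.22 V
  V4 = 240·(cos(90.0°) + j·sin(90.0°)) = 0 + j240 V
Step 2 — Sum components: V_total = 57.29 + j256.2 V.
Step 3 — Convert to polar: |V_total| = 262.6 V, ∠V_total = 77.4°.

V_total = 262.6∠77.4° V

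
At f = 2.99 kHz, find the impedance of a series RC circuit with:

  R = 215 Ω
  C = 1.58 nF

Step 1 — Angular frequency: ω = 2π·f = 2π·2990 = 1.879e+04 rad/s.
Step 2 — Component impedances:
  R: Z = R = 215 Ω
  C: Z = 1/(jωC) = -j/(ω·C) = 0 - j3.369e+04 Ω
Step 3 — Series combination: Z_total = R + C = 215 - j3.369e+04 Ω = 3.369e+04∠-89.6° Ω.

Z = 215 - j3.369e+04 Ω = 3.369e+04∠-89.6° Ω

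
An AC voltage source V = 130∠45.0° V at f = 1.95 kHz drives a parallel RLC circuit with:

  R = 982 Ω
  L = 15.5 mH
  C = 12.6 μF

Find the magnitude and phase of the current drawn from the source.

Step 1 — Angular frequency: ω = 2π·f = 2π·1950 = 1.225e+04 rad/s.
Step 2 — Component impedances:
  R: Z = R = 982 Ω
  L: Z = jωL = j·1.225e+04·0.0155 = 0 + j189.9 Ω
  C: Z = 1/(jωC) = -j/(ω·C) = 0 - j6.478 Ω
Step 3 — Parallel combination: 1/Z_total = 1/R + 1/L + 1/C; Z_total = 0.0458 - j6.706 Ω = 6.706∠-89.6° Ω.
Step 4 — Source phasor: V = 130∠45.0° V = 91.92 + j91.92 V.
Step 5 — Ohm's law: I = V / Z_total = (91.92 + j91.92) / (0.0458 - j6.706) = -13.61 + j13.8 A.
Step 6 — Convert to polar: |I| = 19.39 A, ∠I = 134.6°.

I = 19.39∠134.6° A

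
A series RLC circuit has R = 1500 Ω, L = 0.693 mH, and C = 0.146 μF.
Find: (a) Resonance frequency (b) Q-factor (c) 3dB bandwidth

Step 1 — Resonance condition Im(Z)=0 gives ω₀ = 1/√(LC).
Step 2 — ω₀ = 1/√(0.000693·1.46e-07) = 9.942e+04 rad/s.
Step 3 — f₀ = ω₀/(2π) = 1.582e+04 Hz.
Step 4 — Series Q: Q = ω₀L/R = 9.942e+04·0.000693/1500 = 0.04593.
Step 5 — 3dB bandwidth: Δω = ω₀/Q = 2.165e+06 rad/s; BW = Δω/(2π) = 3.445e+05 Hz.

(a) f₀ = 1.582e+04 Hz  (b) Q = 0.04593  (c) BW = 3.445e+05 Hz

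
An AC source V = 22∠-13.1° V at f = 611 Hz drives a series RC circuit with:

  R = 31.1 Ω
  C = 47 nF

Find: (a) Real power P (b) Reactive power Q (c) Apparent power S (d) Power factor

Step 1 — Angular frequency: ω = 2π·f = 2π·611 = 3839 rad/s.
Step 2 — Component impedances:
  R: Z = R = 31.1 Ω
  C: Z = 1/(jωC) = -j/(ω·C) = 0 - j5542 Ω
Step 3 — Series combination: Z_total = R + C = 31.1 - j5542 Ω = 5542∠-89.7° Ω.
Step 4 — Source phasor: V = 22∠-13.1° V = 21.43 - j4.986 V.
Step 5 — Current: I = V / Z = 0.0009214 + j0.003861 A = 0.003969∠76.6° A.
Step 6 — Complex power: S = V·I* = 0.00049 - j0.08733 VA.
Step 7 — Real power: P = Re(S) = 0.00049 W.
Step 8 — Reactive power: Q = Im(S) = -0.08733 VAR.
Step 9 — Apparent power: |S| = 0.08733 VA.
Step 10 — Power factor: PF = P/|S| = 0.005611 (leading).

(a) P = 0.00049 W  (b) Q = -0.08733 VAR  (c) S = 0.08733 VA  (d) PF = 0.005611 (leading)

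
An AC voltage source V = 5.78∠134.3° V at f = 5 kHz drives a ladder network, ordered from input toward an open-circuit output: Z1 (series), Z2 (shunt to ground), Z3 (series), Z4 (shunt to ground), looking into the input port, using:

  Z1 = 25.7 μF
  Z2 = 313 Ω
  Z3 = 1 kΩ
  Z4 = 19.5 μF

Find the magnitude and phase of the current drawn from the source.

Step 1 — Angular frequency: ω = 2π·f = 2π·5000 = 3.142e+04 rad/s.
Step 2 — Component impedances:
  Z1: Z = 1/(jωC) = -j/(ω·C) = 0 - j1.239 Ω
  Z2: Z = R = 313 Ω
  Z3: Z = R = 1000 Ω
  Z4: Z = 1/(jωC) = -j/(ω·C) = 0 - j1.632 Ω
Step 3 — Ladder network (open output): work backward from the far end, alternating series and parallel combinations. Z_in = 238.4 - j1.331 Ω = 238.4∠-0.3° Ω.
Step 4 — Source phasor: V = 5.78∠134.3° V = -4.037 + j4.137 V.
Step 5 — Ohm's law: I = V / Z_total = (-4.037 + j4.137) / (238.4 - j1.331) = -0.01703 + j0.01726 A.
Step 6 — Convert to polar: |I| = 0.02425 A, ∠I = 134.6°.

I = 0.02425∠134.6° A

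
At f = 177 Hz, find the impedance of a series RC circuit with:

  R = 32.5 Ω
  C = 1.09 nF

Step 1 — Angular frequency: ω = 2π·f = 2π·177 = 1112 rad/s.
Step 2 — Component impedances:
  R: Z = R = 32.5 Ω
  C: Z = 1/(jωC) = -j/(ω·C) = 0 - j8.249e+05 Ω
Step 3 — Series combination: Z_total = R + C = 32.5 - j8.249e+05 Ω = 8.249e+05∠-90.0° Ω.

Z = 32.5 - j8.249e+05 Ω = 8.249e+05∠-90.0° Ω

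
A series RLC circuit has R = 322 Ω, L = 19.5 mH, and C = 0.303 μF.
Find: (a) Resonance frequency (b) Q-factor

Step 1 — Resonance condition Im(Z)=0 gives ω₀ = 1/√(LC).
Step 2 — ω₀ = 1/√(0.0195·3.03e-07) = 1.301e+04 rad/s.
Step 3 — f₀ = ω₀/(2π) = 2071 Hz.
Step 4 — Series Q: Q = ω₀L/R = 1.301e+04·0.0195/322 = 0.7878.

(a) f₀ = 2071 Hz  (b) Q = 0.7878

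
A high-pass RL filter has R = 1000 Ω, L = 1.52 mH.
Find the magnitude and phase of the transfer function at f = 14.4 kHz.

Step 1 — Angular frequency: ω = 2π·1.44e+04 = 9.048e+04 rad/s.
Step 2 — Transfer function: H(jω) = jωL/(R + jωL).
Step 3 — Numerator jωL = j·137.5; denominator R + jωL = 1000 + j137.5.
Step 4 — H = 0.01856 + j0.135.
Step 5 — Magnitude: |H| = 0.1362 (-17.3 dB); phase: φ = 82.2°.

|H| = 0.1362 (-17.3 dB), φ = 82.2°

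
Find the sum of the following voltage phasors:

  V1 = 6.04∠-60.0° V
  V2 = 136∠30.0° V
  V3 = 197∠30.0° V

Step 1 — Convert each phasor to rectangular form:
  V1 = 6.04·(cos(-60.0°) + j·sin(-60.0°)) = 3.02 - j5.231 V
  V2 = 136·(cos(30.0°) + j·sin(30.0°)) = 117.8 + j68 V
  V3 = 197·(cos(30.0°) + j·sin(30.0°)) = 170.6 + j98.5 V
Step 2 — Sum components: V_total = 291.4 + j161.3 V.
Step 3 — Convert to polar: |V_total| = 333.1 V, ∠V_total = 29.0°.

V_total = 333.1∠29.0° V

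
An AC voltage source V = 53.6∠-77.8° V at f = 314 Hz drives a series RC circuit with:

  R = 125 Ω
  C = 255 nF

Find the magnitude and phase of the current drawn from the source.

Step 1 — Angular frequency: ω = 2π·f = 2π·314 = 1973 rad/s.
Step 2 — Component impedances:
  R: Z = R = 125 Ω
  C: Z = 1/(jωC) = -j/(ω·C) = 0 - j1988 Ω
Step 3 — Series combination: Z_total = R + C = 125 - j1988 Ω = 1992∠-86.4° Ω.
Step 4 — Source phasor: V = 53.6∠-77.8° V = 11.33 - j52.39 V.
Step 5 — Ohm's law: I = V / Z_total = (11.33 - j52.39) / (125 - j1988) = 0.02661 + j0.004025 A.
Step 6 — Convert to polar: |I| = 0.02691 A, ∠I = 8.6°.

I = 0.02691∠8.6° A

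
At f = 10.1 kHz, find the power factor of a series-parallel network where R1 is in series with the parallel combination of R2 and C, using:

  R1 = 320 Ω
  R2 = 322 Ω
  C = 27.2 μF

Step 1 — Angular frequency: ω = 2π·f = 2π·1.01e+04 = 6.346e+04 rad/s.
Step 2 — Component impedances:
  R1: Z = R = 320 Ω
  R2: Z = R = 322 Ω
  C: Z = 1/(jωC) = -j/(ω·C) = 0 - j0.5793 Ω
Step 3 — Parallel branch: R2 || C = 1/(1/R2 + 1/C) = 0.001042 - j0.5793 Ω.
Step 4 — Series with R1: Z_total = R1 + (R2 || C) = 320 - j0.5793 Ω = 320∠-0.1° Ω.
Step 5 — Power factor: PF = cos(φ) = Re(Z)/|Z| = 320/320 = 1.
Step 6 — Type: Im(Z) = -0.5793 ⇒ leading (phase φ = -0.1°).

PF = 1 (leading, φ = -0.1°)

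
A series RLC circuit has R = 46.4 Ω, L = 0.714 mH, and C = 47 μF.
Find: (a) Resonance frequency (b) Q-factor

Step 1 — Resonance condition Im(Z)=0 gives ω₀ = 1/√(LC).
Step 2 — ω₀ = 1/√(0.000714·4.7e-05) = 5459 rad/s.
Step 3 — f₀ = ω₀/(2π) = 868.8 Hz.
Step 4 — Series Q: Q = ω₀L/R = 5459·0.000714/46.4 = 0.084.

(a) f₀ = 868.8 Hz  (b) Q = 0.084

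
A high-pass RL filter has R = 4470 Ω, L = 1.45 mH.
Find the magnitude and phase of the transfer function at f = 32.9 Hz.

Step 1 — Angular frequency: ω = 2π·32.9 = 206.7 rad/s.
Step 2 — Transfer function: H(jω) = jωL/(R + jωL).
Step 3 — Numerator jωL = j·0.2997; denominator R + jωL = 4470 + j0.2997.
Step 4 — H = 4.496e-09 + j6.706e-05.
Step 5 — Magnitude: |H| = 6.706e-05 (-83.5 dB); phase: φ = 90.0°.

|H| = 6.706e-05 (-83.5 dB), φ = 90.0°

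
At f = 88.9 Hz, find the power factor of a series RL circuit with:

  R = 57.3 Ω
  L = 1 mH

Step 1 — Angular frequency: ω = 2π·f = 2π·88.9 = 558.6 rad/s.
Step 2 — Component impedances:
  R: Z = R = 57.3 Ω
  L: Z = jωL = j·558.6·0.001 = 0 + j0.5586 Ω
Step 3 — Series combination: Z_total = R + L = 57.3 + j0.5586 Ω = 57.3∠0.6° Ω.
Step 4 — Power factor: PF = cos(φ) = Re(Z)/|Z| = 57.3/57.3 = 1.
Step 5 — Type: Im(Z) = 0.5586 ⇒ lagging (phase φ = 0.6°).

PF = 1 (lagging, φ = 0.6°)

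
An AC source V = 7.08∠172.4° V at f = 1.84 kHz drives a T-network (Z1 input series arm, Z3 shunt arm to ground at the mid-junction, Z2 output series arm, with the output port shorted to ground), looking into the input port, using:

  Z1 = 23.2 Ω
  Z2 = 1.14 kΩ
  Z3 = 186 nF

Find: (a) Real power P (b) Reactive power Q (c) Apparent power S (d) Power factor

Step 1 — Angular frequency: ω = 2π·f = 2π·1840 = 1.156e+04 rad/s.
Step 2 — Component impedances:
  Z1: Z = R = 23.2 Ω
  Z2: Z = R = 1140 Ω
  Z3: Z = 1/(jωC) = -j/(ω·C) = 0 - j465 Ω
Step 3 — With the output port shorted to ground, the output series arm Z2 runs from the junction to ground; the shunt arm Z3 also runs from the junction to ground. They appear in parallel: Z3 || Z2 = 162.6 - j398.7 Ω.
Step 4 — Series with input arm Z1: Z_in = Z1 + (Z3 || Z2) = 185.8 - j398.7 Ω = 439.9∠-65.0° Ω.
Step 5 — Source phasor: V = 7.08∠172.4° V = -7.018 + j0.9364 V.
Step 6 — Current: I = V / Z = -0.00867 - j0.01356 A = 0.0161∠-122.6° A.
Step 7 — Complex power: S = V·I* = 0.04814 - j0.1033 VA.
Step 8 — Real power: P = Re(S) = 0.04814 W.
Step 9 — Reactive power: Q = Im(S) = -0.1033 VAR.
Step 10 — Apparent power: |S| = 0.114 VA.
Step 11 — Power factor: PF = P/|S| = 0.4225 (leading).

(a) P = 0.04814 W  (b) Q = -0.1033 VAR  (c) S = 0.114 VA  (d) PF = 0.4225 (leading)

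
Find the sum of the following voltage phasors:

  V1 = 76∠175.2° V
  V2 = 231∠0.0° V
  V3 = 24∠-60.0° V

Step 1 — Convert each phasor to rectangular form:
  V1 = 76·(cos(175.2°) + j·sin(175.2°)) = -75.73 + j6.36 V
  V2 = 231·(cos(0.0°) + j·sin(0.0°)) = 231 V
  V3 = 24·(cos(-60.0°) + j·sin(-60.0°)) = 12 - j20.78 V
Step 2 — Sum components: V_total = 167.3 - j14.43 V.
Step 3 — Convert to polar: |V_total| = 167.9 V, ∠V_total = -4.9°.

V_total = 167.9∠-4.9° V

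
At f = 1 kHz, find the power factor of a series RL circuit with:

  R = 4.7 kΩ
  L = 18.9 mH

Step 1 — Angular frequency: ω = 2π·f = 2π·1000 = 6283 rad/s.
Step 2 — Component impedances:
  R: Z = R = 4700 Ω
  L: Z = jωL = j·6283·0.0189 = 0 + j118.8 Ω
Step 3 — Series combination: Z_total = R + L = 4700 + j118.8 Ω = 4701∠1.4° Ω.
Step 4 — Power factor: PF = cos(φ) = Re(Z)/|Z| = 4700/4701.5 = 0.9997.
Step 5 — Type: Im(Z) = 118.8 ⇒ lagging (phase φ = 1.4°).

PF = 0.9997 (lagging, φ = 1.4°)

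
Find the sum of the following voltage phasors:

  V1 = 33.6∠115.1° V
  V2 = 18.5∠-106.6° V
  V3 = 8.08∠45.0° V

Step 1 — Convert each phasor to rectangular form:
  V1 = 33.6·(cos(115.1°) + j·sin(115.1°)) = -14.25 + j30.43 V
  V2 = 18.5·(cos(-106.6°) + j·sin(-106.6°)) = -5.285 - j17.73 V
  V3 = 8.08·(cos(45.0°) + j·sin(45.0°)) = 5.713 + j5.713 V
Step 2 — Sum components: V_total = -13.82 + j18.41 V.
Step 3 — Convert to polar: |V_total| = 23.02 V, ∠V_total = 126.9°.

V_total = 23.02∠126.9° V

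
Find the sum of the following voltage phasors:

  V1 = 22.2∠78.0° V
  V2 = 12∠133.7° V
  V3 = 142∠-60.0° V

Step 1 — Convert each phasor to rectangular form:
  V1 = 22.2·(cos(78.0°) + j·sin(78.0°)) = 4.616 + j21.71 V
  V2 = 12·(cos(133.7°) + j·sin(133.7°)) = -8.291 + j8.676 V
  V3 = 142·(cos(-60.0°) + j·sin(-60.0°)) = 71 - j123 V
Step 2 — Sum components: V_total = 67.33 - j92.59 V.
Step 3 — Convert to polar: |V_total| = 114.5 V, ∠V_total = -54.0°.

V_total = 114.5∠-54.0° V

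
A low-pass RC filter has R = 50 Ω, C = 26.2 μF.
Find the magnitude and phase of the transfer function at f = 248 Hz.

Step 1 — Angular frequency: ω = 2π·248 = 1558 rad/s.
Step 2 — Transfer function: H(jω) = 1/(1 + jωRC).
Step 3 — Denominator: 1 + jωRC = 1 + j·1558·50·2.62e-05 = 1 + j2.041.
Step 4 — H = 0.1935 - j0.3951.
Step 5 — Magnitude: |H| = 0.4399 (-7.1 dB); phase: φ = -63.9°.

|H| = 0.4399 (-7.1 dB), φ = -63.9°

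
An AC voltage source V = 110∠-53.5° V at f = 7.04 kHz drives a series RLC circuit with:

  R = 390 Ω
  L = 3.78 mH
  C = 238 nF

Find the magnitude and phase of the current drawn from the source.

Step 1 — Angular frequency: ω = 2π·f = 2π·7040 = 4.423e+04 rad/s.
Step 2 — Component impedances:
  R: Z = R = 390 Ω
  L: Z = jωL = j·4.423e+04·0.00378 = 0 + j167.2 Ω
  C: Z = 1/(jωC) = -j/(ω·C) = 0 - j94.99 Ω
Step 3 — Series combination: Z_total = R + L + C = 390 + j72.21 Ω = 396.6∠10.5° Ω.
Step 4 — Source phasor: V = 110∠-53.5° V = 65.43 - j88.42 V.
Step 5 — Ohm's law: I = V / Z_total = (65.43 - j88.42) / (390 + j72.21) = 0.1216 - j0.2492 A.
Step 6 — Convert to polar: |I| = 0.2773 A, ∠I = -64.0°.

I = 0.2773∠-64.0° A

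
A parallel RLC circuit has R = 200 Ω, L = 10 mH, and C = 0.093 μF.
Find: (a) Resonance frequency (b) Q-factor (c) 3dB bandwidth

Step 1 — Resonance: ω₀ = 1/√(LC) = 1/√(0.01·9.3e-08) = 3.279e+04 rad/s.
Step 2 — f₀ = ω₀/(2π) = 5219 Hz.
Step 3 — Parallel Q: Q = R/(ω₀L) = 200/(3.279e+04·0.01) = 0.6099.
Step 4 — Bandwidth: Δω = ω₀/Q = 5.376e+04 rad/s; BW = Δω/(2π) = 8557 Hz.

(a) f₀ = 5219 Hz  (b) Q = 0.6099  (c) BW = 8557 Hz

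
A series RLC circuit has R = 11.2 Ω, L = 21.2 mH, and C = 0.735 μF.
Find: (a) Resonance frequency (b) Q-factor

Step 1 — Resonance condition Im(Z)=0 gives ω₀ = 1/√(LC).
Step 2 — ω₀ = 1/√(0.0212·7.35e-07) = 8011 rad/s.
Step 3 — f₀ = ω₀/(2π) = 1275 Hz.
Step 4 — Series Q: Q = ω₀L/R = 8011·0.0212/11.2 = 15.16.

(a) f₀ = 1275 Hz  (b) Q = 15.16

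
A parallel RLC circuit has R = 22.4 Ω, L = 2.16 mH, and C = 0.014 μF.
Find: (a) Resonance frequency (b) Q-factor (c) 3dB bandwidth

Step 1 — Resonance: ω₀ = 1/√(LC) = 1/√(0.00216·1.4e-08) = 1.818e+05 rad/s.
Step 2 — f₀ = ω₀/(2π) = 2.894e+04 Hz.
Step 3 — Parallel Q: Q = R/(ω₀L) = 22.4/(1.818e+05·0.00216) = 0.05703.
Step 4 — Bandwidth: Δω = ω₀/Q = 3.189e+06 rad/s; BW = Δω/(2π) = 5.075e+05 Hz.

(a) f₀ = 2.894e+04 Hz  (b) Q = 0.05703  (c) BW = 5.075e+05 Hz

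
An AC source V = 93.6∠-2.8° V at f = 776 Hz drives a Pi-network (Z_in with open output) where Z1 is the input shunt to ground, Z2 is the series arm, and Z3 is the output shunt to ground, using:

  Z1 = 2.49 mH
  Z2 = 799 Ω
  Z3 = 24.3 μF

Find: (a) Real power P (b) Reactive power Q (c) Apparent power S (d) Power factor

Step 1 — Angular frequency: ω = 2π·f = 2π·776 = 4876 rad/s.
Step 2 — Component impedances:
  Z1: Z = jωL = j·4876·0.00249 = 0 + j12.14 Ω
  Z2: Z = R = 799 Ω
  Z3: Z = 1/(jωC) = -j/(ω·C) = 0 - j8.44 Ω
Step 3 — With open output, the series arm Z2 and the output shunt Z3 appear in series to ground: Z2 + Z3 = 799 - j8.44 Ω.
Step 4 — Parallel with input shunt Z1: Z_in = Z1 || (Z2 + Z3) = 0.1845 + j12.14 Ω = 12.14∠89.1° Ω.
Step 5 — Source phasor: V = 93.6∠-2.8° V = 93.49 - j4.572 V.
Step 6 — Current: I = V / Z = -0.2596 - j7.705 A = 7.709∠-91.9° A.
Step 7 — Complex power: S = V·I* = 10.96 + j721.5 VA.
Step 8 — Real power: P = Re(S) = 10.96 W.
Step 9 — Reactive power: Q = Im(S) = 721.5 VAR.
Step 10 — Apparent power: |S| = 721.6 VA.
Step 11 — Power factor: PF = P/|S| = 0.01519 (lagging).

(a) P = 10.96 W  (b) Q = 721.5 VAR  (c) S = 721.6 VA  (d) PF = 0.01519 (lagging)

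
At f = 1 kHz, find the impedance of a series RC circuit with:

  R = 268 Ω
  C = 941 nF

Step 1 — Angular frequency: ω = 2π·f = 2π·1000 = 6283 rad/s.
Step 2 — Component impedances:
  R: Z = R = 268 Ω
  C: Z = 1/(jωC) = -j/(ω·C) = 0 - j169.1 Ω
Step 3 — Series combination: Z_total = R + C = 268 - j169.1 Ω = 316.9∠-32.3° Ω.

Z = 268 - j169.1 Ω = 316.9∠-32.3° Ω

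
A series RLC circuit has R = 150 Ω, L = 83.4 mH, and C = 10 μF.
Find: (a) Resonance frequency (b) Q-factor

Step 1 — Resonance condition Im(Z)=0 gives ω₀ = 1/√(LC).
Step 2 — ω₀ = 1/√(0.0834·1e-05) = 1095 rad/s.
Step 3 — f₀ = ω₀/(2π) = 174.3 Hz.
Step 4 — Series Q: Q = ω₀L/R = 1095·0.0834/150 = 0.6088.

(a) f₀ = 174.3 Hz  (b) Q = 0.6088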